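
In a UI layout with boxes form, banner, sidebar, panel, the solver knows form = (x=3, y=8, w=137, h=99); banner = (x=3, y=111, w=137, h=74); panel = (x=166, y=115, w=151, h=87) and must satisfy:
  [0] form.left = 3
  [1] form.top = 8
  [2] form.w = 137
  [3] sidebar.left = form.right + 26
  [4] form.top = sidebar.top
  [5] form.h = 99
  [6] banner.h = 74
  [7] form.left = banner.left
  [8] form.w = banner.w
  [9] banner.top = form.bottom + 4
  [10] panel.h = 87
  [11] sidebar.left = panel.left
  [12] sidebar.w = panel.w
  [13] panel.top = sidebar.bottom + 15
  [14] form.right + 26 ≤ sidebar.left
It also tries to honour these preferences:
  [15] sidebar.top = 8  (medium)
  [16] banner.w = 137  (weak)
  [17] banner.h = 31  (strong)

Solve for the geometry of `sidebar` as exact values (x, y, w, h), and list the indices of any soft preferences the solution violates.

1. sidebar.x = 166  [sidebar.left = form.right + 26]
2. sidebar.y = 8  [form.top = sidebar.top]
3. sidebar.w = 151  [sidebar.w = panel.w]
4. sidebar.h = 92  [panel.top = sidebar.bottom + 15]

sidebar = (x=166, y=8, w=151, h=92)
violated soft preferences: 17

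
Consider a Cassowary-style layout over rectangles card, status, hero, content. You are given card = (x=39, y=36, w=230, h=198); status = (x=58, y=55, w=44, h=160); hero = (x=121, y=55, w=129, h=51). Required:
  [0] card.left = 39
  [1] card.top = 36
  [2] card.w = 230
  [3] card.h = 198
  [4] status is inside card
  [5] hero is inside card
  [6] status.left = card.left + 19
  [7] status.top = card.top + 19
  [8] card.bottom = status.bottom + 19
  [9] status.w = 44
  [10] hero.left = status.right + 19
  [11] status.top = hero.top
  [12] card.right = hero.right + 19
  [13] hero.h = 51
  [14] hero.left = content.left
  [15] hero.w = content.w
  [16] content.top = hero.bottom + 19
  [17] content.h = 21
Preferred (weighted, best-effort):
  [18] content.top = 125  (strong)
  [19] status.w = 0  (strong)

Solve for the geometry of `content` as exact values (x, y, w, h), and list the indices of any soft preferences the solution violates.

1. content.x = 121  [hero.left = content.left]
2. content.w = 129  [hero.w = content.w]
3. content.y = 125  [content.top = hero.bottom + 19]
4. content.h = 21  [content.h = 21]

content = (x=121, y=125, w=129, h=21)
violated soft preferences: 19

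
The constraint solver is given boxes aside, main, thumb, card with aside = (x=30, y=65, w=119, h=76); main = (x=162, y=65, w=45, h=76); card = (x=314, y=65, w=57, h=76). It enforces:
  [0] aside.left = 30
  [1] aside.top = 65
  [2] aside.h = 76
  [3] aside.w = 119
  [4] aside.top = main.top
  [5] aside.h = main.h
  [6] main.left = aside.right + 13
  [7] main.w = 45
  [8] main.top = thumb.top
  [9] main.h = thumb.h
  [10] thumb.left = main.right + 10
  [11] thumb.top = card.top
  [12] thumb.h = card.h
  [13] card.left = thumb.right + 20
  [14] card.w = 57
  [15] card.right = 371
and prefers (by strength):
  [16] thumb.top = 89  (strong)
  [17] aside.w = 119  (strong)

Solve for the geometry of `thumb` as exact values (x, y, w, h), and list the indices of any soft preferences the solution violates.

1. thumb.y = 65  [main.top = thumb.top]
2. thumb.h = 76  [main.h = thumb.h]
3. thumb.x = 217  [thumb.left = main.right + 10]
4. thumb.w = 77  [card.left = thumb.right + 20]

thumb = (x=217, y=65, w=77, h=76)
violated soft preferences: 16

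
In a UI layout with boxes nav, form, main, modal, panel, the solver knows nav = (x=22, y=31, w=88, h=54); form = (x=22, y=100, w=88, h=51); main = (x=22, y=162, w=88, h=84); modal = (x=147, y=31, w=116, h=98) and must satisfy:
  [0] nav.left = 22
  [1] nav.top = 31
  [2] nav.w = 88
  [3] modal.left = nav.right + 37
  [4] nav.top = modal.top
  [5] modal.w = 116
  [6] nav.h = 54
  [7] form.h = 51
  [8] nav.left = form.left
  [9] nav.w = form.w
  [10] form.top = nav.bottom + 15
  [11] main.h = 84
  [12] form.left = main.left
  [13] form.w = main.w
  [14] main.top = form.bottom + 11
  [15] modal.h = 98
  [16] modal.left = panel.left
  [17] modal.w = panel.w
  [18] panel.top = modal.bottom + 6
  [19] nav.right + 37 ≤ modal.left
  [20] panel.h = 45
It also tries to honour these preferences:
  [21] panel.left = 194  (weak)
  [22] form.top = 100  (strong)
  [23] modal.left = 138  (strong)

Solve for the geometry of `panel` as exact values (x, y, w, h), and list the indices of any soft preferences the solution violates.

panel = (x=147, y=135, w=116, h=45)
violated soft preferences: 21, 23

1. panel.x = 147  [modal.left = panel.left]
2. panel.w = 116  [modal.w = panel.w]
3. panel.y = 135  [panel.top = modal.bottom + 6]
4. panel.h = 45  [panel.h = 45]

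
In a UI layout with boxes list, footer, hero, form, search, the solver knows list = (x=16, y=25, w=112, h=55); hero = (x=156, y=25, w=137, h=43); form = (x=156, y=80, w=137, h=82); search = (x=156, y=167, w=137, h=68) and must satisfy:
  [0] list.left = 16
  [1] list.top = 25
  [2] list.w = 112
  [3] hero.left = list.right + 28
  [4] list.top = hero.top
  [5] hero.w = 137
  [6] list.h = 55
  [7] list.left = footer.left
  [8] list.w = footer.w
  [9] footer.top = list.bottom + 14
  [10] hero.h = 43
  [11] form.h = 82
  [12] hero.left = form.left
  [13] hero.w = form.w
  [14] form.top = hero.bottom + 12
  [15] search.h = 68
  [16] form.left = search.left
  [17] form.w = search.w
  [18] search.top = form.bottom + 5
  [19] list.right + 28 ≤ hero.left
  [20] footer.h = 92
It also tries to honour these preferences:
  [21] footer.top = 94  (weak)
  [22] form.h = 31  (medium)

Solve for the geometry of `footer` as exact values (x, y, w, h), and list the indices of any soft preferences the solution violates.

1. footer.x = 16  [list.left = footer.left]
2. footer.w = 112  [list.w = footer.w]
3. footer.y = 94  [footer.top = list.bottom + 14]
4. footer.h = 92  [footer.h = 92]

footer = (x=16, y=94, w=112, h=92)
violated soft preferences: 22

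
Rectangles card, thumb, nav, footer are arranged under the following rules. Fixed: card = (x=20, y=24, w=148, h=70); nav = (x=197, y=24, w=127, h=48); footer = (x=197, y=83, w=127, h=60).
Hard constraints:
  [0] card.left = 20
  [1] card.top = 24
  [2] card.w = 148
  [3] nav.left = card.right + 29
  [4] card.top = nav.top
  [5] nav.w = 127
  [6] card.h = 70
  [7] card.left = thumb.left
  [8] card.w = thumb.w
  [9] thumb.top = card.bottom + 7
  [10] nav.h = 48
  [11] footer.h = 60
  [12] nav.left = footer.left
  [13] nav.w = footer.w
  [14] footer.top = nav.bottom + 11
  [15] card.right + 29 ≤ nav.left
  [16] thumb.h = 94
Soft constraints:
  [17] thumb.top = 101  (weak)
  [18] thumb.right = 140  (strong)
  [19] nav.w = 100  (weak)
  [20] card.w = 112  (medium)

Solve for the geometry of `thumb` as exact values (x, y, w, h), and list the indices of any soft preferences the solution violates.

thumb = (x=20, y=101, w=148, h=94)
violated soft preferences: 18, 19, 20

1. thumb.x = 20  [card.left = thumb.left]
2. thumb.w = 148  [card.w = thumb.w]
3. thumb.y = 101  [thumb.top = card.bottom + 7]
4. thumb.h = 94  [thumb.h = 94]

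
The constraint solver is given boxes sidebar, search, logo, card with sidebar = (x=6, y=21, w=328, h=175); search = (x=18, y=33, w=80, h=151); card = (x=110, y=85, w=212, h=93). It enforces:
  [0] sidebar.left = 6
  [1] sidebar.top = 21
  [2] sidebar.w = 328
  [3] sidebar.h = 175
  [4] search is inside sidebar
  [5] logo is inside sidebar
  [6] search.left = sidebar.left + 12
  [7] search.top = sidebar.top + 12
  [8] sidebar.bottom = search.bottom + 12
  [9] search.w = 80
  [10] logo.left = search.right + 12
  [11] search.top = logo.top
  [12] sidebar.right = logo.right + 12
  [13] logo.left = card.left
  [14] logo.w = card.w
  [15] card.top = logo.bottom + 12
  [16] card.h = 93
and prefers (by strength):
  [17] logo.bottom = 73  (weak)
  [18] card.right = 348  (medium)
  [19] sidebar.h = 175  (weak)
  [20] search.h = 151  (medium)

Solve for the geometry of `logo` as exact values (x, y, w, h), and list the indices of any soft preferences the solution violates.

logo = (x=110, y=33, w=212, h=40)
violated soft preferences: 18

1. logo.x = 110  [logo.left = search.right + 12]
2. logo.y = 33  [search.top = logo.top]
3. logo.w = 212  [sidebar.right = logo.right + 12]
4. logo.h = 40  [card.top = logo.bottom + 12]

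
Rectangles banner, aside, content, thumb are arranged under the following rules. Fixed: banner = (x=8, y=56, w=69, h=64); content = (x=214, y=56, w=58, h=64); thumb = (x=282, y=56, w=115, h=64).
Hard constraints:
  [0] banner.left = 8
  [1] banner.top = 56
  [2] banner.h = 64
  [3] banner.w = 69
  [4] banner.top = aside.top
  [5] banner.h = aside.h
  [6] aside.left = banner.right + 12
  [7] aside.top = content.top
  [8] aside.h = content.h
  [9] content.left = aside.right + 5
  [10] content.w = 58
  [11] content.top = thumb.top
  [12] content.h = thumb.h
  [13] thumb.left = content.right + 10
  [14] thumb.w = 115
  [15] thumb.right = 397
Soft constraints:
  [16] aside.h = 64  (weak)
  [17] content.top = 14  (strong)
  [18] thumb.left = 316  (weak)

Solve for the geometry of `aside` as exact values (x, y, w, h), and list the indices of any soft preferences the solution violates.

aside = (x=89, y=56, w=120, h=64)
violated soft preferences: 17, 18

1. aside.y = 56  [banner.top = aside.top]
2. aside.h = 64  [banner.h = aside.h]
3. aside.x = 89  [aside.left = banner.right + 12]
4. aside.w = 120  [content.left = aside.right + 5]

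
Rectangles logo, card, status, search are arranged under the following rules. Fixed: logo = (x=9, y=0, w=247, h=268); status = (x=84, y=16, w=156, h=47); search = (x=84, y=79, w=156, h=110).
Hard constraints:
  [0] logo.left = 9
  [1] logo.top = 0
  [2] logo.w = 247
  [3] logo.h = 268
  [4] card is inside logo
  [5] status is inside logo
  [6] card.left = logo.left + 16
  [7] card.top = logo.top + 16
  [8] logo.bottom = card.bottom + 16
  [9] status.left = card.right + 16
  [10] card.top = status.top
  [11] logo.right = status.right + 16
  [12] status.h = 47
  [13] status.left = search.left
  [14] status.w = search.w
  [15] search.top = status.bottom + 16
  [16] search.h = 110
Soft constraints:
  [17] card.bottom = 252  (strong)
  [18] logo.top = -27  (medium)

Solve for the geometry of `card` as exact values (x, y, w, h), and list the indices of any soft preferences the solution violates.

card = (x=25, y=16, w=43, h=236)
violated soft preferences: 18

1. card.x = 25  [card.left = logo.left + 16]
2. card.y = 16  [card.top = logo.top + 16]
3. card.h = 236  [logo.bottom = card.bottom + 16]
4. card.w = 43  [status.left = card.right + 16]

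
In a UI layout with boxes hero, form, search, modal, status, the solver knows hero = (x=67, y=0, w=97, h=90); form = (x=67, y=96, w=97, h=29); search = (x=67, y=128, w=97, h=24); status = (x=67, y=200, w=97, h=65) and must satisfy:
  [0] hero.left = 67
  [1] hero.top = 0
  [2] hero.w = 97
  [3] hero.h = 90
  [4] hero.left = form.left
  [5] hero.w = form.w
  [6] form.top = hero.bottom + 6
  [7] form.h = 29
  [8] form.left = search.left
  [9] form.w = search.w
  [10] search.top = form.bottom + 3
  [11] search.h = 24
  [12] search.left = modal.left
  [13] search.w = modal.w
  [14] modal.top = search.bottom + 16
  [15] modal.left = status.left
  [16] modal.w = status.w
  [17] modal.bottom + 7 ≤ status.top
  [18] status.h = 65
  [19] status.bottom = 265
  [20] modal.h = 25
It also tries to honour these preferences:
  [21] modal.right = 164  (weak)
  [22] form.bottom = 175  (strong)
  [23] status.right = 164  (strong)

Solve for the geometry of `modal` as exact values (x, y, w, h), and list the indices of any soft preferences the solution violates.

modal = (x=67, y=168, w=97, h=25)
violated soft preferences: 22

1. modal.x = 67  [search.left = modal.left]
2. modal.w = 97  [search.w = modal.w]
3. modal.y = 168  [modal.top = search.bottom + 16]
4. modal.h = 25  [modal.h = 25]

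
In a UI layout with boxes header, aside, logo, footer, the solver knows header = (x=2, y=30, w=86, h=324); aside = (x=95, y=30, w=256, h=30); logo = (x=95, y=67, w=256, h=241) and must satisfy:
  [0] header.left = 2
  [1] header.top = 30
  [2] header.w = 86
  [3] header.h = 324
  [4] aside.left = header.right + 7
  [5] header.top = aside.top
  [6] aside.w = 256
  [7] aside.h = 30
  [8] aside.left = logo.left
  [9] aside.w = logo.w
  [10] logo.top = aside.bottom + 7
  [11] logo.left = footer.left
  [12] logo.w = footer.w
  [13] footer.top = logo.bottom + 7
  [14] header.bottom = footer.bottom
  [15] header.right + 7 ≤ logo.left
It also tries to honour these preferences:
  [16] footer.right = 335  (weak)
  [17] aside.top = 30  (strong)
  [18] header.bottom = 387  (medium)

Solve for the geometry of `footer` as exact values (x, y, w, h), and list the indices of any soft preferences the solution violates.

footer = (x=95, y=315, w=256, h=39)
violated soft preferences: 16, 18

1. footer.x = 95  [logo.left = footer.left]
2. footer.w = 256  [logo.w = footer.w]
3. footer.y = 315  [footer.top = logo.bottom + 7]
4. footer.h = 39  [header.bottom = footer.bottom]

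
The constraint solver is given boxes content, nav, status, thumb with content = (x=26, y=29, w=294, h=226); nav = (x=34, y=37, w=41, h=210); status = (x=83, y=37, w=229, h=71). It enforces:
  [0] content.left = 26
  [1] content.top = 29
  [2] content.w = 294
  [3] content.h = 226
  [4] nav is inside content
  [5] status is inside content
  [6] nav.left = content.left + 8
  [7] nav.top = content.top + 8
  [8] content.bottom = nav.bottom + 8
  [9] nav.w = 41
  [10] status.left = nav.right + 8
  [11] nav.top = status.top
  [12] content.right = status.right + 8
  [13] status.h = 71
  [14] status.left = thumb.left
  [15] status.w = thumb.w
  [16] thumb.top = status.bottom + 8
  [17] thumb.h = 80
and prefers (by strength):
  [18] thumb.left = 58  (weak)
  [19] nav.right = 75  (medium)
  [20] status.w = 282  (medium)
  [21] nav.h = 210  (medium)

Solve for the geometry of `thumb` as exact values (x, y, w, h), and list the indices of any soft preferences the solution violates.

1. thumb.x = 83  [status.left = thumb.left]
2. thumb.w = 229  [status.w = thumb.w]
3. thumb.y = 116  [thumb.top = status.bottom + 8]
4. thumb.h = 80  [thumb.h = 80]

thumb = (x=83, y=116, w=229, h=80)
violated soft preferences: 18, 20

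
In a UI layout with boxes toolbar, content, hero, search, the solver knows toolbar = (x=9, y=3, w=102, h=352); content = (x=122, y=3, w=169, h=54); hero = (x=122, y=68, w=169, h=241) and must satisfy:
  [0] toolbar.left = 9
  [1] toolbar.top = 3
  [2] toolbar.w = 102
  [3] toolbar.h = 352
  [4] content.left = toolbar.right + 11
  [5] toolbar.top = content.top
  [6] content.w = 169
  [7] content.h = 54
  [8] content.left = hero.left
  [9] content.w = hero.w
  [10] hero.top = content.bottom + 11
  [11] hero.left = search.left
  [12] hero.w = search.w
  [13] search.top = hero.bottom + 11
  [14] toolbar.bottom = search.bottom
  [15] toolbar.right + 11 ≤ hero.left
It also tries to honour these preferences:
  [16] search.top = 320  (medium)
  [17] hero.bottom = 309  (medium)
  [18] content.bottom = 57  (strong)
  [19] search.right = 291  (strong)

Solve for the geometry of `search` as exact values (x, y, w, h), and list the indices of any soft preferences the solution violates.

search = (x=122, y=320, w=169, h=35)
violated soft preferences: none

1. search.x = 122  [hero.left = search.left]
2. search.w = 169  [hero.w = search.w]
3. search.y = 320  [search.top = hero.bottom + 11]
4. search.h = 35  [toolbar.bottom = search.bottom]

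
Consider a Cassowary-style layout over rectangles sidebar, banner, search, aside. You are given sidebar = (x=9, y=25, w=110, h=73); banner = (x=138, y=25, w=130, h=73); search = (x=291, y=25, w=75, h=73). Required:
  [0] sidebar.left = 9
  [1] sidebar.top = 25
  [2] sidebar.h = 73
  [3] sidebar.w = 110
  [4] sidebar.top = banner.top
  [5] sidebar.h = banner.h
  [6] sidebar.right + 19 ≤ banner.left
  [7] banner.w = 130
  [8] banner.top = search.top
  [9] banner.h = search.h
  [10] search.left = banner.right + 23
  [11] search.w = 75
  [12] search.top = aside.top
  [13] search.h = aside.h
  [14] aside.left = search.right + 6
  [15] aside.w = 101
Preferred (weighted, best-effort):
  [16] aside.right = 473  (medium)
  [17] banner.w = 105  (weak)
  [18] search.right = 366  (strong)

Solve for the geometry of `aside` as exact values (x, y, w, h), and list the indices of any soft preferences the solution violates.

aside = (x=372, y=25, w=101, h=73)
violated soft preferences: 17

1. aside.y = 25  [search.top = aside.top]
2. aside.h = 73  [search.h = aside.h]
3. aside.x = 372  [aside.left = search.right + 6]
4. aside.w = 101  [aside.w = 101]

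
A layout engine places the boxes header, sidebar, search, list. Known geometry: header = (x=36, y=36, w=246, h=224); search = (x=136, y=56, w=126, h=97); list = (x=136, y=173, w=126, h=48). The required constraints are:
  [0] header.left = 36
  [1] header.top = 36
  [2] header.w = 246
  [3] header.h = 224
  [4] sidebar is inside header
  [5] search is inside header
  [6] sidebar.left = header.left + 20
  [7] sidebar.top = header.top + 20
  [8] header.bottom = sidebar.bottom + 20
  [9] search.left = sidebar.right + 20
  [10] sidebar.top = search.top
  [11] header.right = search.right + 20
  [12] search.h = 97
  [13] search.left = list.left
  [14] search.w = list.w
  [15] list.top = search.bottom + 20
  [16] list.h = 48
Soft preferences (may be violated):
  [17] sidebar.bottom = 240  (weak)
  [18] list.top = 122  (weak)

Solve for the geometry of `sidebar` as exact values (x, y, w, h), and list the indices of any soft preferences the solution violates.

sidebar = (x=56, y=56, w=60, h=184)
violated soft preferences: 18

1. sidebar.x = 56  [sidebar.left = header.left + 20]
2. sidebar.y = 56  [sidebar.top = header.top + 20]
3. sidebar.h = 184  [header.bottom = sidebar.bottom + 20]
4. sidebar.w = 60  [search.left = sidebar.right + 20]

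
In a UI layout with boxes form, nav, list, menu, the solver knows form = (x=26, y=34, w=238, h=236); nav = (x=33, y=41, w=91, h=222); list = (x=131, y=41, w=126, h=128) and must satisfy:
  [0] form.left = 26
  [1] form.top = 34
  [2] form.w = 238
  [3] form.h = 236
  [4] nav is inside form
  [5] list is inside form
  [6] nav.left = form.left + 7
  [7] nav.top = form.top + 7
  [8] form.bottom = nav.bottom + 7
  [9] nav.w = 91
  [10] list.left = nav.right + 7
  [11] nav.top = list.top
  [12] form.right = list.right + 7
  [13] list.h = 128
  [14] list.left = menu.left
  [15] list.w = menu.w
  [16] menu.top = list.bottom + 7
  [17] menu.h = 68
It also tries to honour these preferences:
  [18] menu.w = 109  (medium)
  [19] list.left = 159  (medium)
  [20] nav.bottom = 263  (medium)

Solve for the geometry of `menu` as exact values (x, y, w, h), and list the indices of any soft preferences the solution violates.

1. menu.x = 131  [list.left = menu.left]
2. menu.w = 126  [list.w = menu.w]
3. menu.y = 176  [menu.top = list.bottom + 7]
4. menu.h = 68  [menu.h = 68]

menu = (x=131, y=176, w=126, h=68)
violated soft preferences: 18, 19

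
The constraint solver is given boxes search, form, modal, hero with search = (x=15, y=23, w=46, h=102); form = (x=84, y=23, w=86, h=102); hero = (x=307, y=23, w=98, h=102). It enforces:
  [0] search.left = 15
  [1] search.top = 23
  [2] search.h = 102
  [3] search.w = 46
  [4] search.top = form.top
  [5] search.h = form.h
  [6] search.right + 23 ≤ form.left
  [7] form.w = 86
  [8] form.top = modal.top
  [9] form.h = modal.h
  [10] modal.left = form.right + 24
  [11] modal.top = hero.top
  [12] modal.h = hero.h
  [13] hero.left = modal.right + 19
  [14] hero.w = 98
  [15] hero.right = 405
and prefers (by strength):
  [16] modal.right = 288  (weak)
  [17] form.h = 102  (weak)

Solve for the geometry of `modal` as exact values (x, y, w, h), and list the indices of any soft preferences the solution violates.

modal = (x=194, y=23, w=94, h=102)
violated soft preferences: none

1. modal.y = 23  [form.top = modal.top]
2. modal.h = 102  [form.h = modal.h]
3. modal.x = 194  [modal.left = form.right + 24]
4. modal.w = 94  [hero.left = modal.right + 19]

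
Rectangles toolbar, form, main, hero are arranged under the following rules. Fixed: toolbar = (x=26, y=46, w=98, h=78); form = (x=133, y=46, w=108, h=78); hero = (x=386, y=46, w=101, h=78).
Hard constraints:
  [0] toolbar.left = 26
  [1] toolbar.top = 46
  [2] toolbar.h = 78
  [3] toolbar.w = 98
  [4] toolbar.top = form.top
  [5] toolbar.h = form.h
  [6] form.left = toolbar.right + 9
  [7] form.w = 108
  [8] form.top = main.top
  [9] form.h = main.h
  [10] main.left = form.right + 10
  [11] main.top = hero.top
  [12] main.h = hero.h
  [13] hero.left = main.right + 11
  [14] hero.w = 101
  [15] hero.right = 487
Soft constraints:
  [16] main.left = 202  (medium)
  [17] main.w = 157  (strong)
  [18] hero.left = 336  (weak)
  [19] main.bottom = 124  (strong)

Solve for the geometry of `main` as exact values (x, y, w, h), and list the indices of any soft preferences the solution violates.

1. main.y = 46  [form.top = main.top]
2. main.h = 78  [form.h = main.h]
3. main.x = 251  [main.left = form.right + 10]
4. main.w = 124  [hero.left = main.right + 11]

main = (x=251, y=46, w=124, h=78)
violated soft preferences: 16, 17, 18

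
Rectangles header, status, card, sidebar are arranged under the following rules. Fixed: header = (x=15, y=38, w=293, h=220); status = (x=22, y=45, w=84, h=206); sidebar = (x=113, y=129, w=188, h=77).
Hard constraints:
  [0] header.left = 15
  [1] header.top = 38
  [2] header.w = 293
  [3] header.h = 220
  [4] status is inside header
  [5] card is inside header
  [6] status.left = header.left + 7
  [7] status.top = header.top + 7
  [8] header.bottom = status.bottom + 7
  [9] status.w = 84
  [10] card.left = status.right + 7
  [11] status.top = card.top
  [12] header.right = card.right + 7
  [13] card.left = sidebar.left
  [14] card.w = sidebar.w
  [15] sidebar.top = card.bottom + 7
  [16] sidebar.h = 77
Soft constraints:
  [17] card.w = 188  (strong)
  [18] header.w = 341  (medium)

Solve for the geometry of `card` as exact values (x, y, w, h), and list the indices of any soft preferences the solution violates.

card = (x=113, y=45, w=188, h=77)
violated soft preferences: 18

1. card.x = 113  [card.left = status.right + 7]
2. card.y = 45  [status.top = card.top]
3. card.w = 188  [header.right = card.right + 7]
4. card.h = 77  [sidebar.top = card.bottom + 7]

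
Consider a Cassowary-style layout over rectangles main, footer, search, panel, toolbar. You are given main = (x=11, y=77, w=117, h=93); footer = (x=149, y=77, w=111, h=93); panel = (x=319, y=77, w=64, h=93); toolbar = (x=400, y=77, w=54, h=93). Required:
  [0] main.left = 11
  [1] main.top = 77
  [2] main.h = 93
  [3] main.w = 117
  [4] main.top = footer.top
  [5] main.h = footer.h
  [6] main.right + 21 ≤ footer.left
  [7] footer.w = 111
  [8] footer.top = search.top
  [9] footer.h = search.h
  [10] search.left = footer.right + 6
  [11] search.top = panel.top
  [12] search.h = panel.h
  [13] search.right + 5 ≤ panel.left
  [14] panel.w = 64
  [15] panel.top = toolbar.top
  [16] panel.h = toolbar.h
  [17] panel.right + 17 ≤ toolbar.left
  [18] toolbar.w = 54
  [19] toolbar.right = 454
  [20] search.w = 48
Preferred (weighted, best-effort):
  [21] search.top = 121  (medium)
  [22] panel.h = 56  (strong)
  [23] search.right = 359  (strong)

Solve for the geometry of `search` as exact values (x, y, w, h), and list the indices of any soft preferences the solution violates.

1. search.y = 77  [footer.top = search.top]
2. search.h = 93  [footer.h = search.h]
3. search.x = 266  [search.left = footer.right + 6]
4. search.w = 48  [search.w = 48]

search = (x=266, y=77, w=48, h=93)
violated soft preferences: 21, 22, 23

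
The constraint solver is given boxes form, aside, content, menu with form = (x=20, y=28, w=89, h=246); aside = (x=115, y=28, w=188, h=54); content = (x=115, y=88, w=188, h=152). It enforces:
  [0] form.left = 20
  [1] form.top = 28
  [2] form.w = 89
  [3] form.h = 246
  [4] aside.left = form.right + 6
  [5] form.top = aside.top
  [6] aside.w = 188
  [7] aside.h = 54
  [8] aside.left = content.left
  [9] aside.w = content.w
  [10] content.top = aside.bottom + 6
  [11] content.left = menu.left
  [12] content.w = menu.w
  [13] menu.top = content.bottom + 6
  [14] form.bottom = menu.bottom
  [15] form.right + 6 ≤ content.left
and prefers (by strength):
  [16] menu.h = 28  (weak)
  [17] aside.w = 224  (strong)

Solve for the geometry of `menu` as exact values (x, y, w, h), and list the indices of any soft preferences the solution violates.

1. menu.x = 115  [content.left = menu.left]
2. menu.w = 188  [content.w = menu.w]
3. menu.y = 246  [menu.top = content.bottom + 6]
4. menu.h = 28  [form.bottom = menu.bottom]

menu = (x=115, y=246, w=188, h=28)
violated soft preferences: 17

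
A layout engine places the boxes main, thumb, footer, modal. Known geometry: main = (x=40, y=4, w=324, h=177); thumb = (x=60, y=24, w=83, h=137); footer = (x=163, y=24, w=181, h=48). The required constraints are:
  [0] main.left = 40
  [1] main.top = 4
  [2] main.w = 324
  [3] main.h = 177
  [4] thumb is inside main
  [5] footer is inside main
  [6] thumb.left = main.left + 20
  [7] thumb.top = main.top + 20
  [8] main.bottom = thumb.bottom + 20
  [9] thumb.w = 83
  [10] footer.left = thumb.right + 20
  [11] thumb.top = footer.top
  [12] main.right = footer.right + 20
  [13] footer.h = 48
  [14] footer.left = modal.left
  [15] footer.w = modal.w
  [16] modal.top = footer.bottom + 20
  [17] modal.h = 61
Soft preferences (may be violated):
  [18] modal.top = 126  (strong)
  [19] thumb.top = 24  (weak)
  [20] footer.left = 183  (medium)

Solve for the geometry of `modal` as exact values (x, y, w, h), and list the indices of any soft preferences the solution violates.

modal = (x=163, y=92, w=181, h=61)
violated soft preferences: 18, 20

1. modal.x = 163  [footer.left = modal.left]
2. modal.w = 181  [footer.w = modal.w]
3. modal.y = 92  [modal.top = footer.bottom + 20]
4. modal.h = 61  [modal.h = 61]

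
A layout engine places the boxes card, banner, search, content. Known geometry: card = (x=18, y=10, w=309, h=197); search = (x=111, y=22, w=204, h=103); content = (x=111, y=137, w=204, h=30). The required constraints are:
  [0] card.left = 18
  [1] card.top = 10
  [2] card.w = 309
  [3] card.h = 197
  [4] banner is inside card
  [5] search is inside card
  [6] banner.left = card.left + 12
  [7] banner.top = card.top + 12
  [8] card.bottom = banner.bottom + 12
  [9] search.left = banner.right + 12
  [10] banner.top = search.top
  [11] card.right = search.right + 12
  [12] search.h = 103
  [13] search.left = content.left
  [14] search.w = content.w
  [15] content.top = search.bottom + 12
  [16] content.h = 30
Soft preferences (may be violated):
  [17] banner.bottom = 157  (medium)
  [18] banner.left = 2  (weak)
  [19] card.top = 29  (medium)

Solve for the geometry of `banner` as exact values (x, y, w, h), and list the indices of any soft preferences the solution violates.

1. banner.x = 30  [banner.left = card.left + 12]
2. banner.y = 22  [banner.top = card.top + 12]
3. banner.h = 173  [card.bottom = banner.bottom + 12]
4. banner.w = 69  [search.left = banner.right + 12]

banner = (x=30, y=22, w=69, h=173)
violated soft preferences: 17, 18, 19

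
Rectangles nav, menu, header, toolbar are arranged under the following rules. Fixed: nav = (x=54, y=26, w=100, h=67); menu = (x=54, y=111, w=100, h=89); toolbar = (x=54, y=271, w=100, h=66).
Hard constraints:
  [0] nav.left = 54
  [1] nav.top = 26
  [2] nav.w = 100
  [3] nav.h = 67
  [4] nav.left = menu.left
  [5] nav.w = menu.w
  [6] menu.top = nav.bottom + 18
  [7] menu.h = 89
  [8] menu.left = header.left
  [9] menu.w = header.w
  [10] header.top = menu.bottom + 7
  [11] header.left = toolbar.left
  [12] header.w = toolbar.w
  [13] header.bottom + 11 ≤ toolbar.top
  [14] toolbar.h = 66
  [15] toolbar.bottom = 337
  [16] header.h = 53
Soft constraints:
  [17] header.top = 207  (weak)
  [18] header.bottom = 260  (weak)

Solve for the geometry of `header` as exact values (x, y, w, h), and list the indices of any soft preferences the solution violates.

header = (x=54, y=207, w=100, h=53)
violated soft preferences: none

1. header.x = 54  [menu.left = header.left]
2. header.w = 100  [menu.w = header.w]
3. header.y = 207  [header.top = menu.bottom + 7]
4. header.h = 53  [header.h = 53]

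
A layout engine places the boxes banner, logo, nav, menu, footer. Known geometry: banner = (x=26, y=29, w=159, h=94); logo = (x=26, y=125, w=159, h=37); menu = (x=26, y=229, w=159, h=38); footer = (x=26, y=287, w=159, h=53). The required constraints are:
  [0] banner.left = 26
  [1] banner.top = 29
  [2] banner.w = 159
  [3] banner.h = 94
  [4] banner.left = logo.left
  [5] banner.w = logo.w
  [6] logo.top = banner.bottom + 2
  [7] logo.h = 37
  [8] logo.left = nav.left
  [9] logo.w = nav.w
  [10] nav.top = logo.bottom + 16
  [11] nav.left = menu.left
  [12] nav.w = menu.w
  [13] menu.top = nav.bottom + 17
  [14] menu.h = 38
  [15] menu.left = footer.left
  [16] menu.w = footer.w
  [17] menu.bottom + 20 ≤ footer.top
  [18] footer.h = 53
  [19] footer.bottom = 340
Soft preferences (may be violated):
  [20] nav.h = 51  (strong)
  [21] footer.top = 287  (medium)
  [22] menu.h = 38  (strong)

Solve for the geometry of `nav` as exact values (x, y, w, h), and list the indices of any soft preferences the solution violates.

nav = (x=26, y=178, w=159, h=34)
violated soft preferences: 20

1. nav.x = 26  [logo.left = nav.left]
2. nav.w = 159  [logo.w = nav.w]
3. nav.y = 178  [nav.top = logo.bottom + 16]
4. nav.h = 34  [menu.top = nav.bottom + 17]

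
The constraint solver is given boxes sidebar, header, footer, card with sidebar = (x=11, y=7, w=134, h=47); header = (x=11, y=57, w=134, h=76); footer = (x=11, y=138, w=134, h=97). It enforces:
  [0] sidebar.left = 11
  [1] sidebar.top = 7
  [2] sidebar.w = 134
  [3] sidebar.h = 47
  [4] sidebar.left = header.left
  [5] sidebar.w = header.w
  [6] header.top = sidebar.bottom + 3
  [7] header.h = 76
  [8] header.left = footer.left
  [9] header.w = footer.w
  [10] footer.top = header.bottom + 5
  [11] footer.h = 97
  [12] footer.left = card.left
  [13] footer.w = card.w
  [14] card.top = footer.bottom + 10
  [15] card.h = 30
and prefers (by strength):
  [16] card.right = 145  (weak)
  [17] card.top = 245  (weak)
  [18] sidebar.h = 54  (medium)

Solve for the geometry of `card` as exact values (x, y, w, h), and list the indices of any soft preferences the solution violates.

card = (x=11, y=245, w=134, h=30)
violated soft preferences: 18

1. card.x = 11  [footer.left = card.left]
2. card.w = 134  [footer.w = card.w]
3. card.y = 245  [card.top = footer.bottom + 10]
4. card.h = 30  [card.h = 30]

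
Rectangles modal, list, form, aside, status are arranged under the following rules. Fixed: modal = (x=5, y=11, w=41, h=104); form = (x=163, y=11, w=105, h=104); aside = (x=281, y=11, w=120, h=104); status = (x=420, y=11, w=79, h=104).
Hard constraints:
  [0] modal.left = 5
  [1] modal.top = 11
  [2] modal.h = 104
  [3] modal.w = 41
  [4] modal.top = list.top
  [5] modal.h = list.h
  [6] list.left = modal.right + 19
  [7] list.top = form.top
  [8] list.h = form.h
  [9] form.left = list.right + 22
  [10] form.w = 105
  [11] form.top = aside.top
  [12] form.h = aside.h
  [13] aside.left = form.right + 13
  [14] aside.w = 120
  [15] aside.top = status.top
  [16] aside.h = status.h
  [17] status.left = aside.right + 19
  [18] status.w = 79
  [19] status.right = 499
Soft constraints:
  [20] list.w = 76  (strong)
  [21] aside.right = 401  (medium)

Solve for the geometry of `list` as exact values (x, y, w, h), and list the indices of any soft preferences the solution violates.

list = (x=65, y=11, w=76, h=104)
violated soft preferences: none

1. list.y = 11  [modal.top = list.top]
2. list.h = 104  [modal.h = list.h]
3. list.x = 65  [list.left = modal.right + 19]
4. list.w = 76  [form.left = list.right + 22]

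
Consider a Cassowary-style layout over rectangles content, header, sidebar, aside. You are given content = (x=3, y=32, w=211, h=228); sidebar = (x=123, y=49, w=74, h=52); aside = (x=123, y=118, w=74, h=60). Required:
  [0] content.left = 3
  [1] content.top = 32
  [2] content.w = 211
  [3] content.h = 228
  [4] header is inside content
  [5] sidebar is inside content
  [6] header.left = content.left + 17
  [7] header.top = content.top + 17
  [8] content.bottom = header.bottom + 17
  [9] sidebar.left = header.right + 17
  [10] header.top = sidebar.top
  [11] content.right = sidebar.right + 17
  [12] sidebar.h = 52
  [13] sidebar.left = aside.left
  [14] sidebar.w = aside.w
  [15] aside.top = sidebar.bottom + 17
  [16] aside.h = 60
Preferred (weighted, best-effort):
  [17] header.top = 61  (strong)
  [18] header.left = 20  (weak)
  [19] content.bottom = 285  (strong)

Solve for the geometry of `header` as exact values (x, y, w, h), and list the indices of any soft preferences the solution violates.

header = (x=20, y=49, w=86, h=194)
violated soft preferences: 17, 19

1. header.x = 20  [header.left = content.left + 17]
2. header.y = 49  [header.top = content.top + 17]
3. header.h = 194  [content.bottom = header.bottom + 17]
4. header.w = 86  [sidebar.left = header.right + 17]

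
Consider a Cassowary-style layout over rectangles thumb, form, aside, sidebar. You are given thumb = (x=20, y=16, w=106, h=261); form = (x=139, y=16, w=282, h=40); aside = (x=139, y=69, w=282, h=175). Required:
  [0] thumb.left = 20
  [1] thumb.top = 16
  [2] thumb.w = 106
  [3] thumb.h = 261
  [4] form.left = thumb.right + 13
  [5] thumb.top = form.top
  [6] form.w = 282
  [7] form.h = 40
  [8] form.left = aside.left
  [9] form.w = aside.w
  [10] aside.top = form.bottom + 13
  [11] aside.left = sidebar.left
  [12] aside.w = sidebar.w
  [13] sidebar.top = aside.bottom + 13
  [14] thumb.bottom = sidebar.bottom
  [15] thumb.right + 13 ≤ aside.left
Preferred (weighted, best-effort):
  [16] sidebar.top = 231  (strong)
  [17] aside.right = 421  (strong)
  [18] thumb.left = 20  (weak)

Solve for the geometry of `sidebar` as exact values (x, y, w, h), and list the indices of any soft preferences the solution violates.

1. sidebar.x = 139  [aside.left = sidebar.left]
2. sidebar.w = 282  [aside.w = sidebar.w]
3. sidebar.y = 257  [sidebar.top = aside.bottom + 13]
4. sidebar.h = 20  [thumb.bottom = sidebar.bottom]

sidebar = (x=139, y=257, w=282, h=20)
violated soft preferences: 16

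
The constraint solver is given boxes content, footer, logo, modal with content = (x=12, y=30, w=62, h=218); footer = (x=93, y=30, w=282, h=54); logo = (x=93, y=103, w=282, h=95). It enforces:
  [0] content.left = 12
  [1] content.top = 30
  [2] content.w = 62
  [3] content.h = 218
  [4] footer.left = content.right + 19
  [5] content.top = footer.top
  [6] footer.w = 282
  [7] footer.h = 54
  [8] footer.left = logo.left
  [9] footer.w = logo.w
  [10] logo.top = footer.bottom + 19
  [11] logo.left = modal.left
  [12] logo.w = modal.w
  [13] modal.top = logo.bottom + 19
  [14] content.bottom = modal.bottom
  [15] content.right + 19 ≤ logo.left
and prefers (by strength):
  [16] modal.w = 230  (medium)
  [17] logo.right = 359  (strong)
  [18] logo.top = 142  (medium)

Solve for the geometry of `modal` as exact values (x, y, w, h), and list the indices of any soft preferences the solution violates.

1. modal.x = 93  [logo.left = modal.left]
2. modal.w = 282  [logo.w = modal.w]
3. modal.y = 217  [modal.top = logo.bottom + 19]
4. modal.h = 31  [content.bottom = modal.bottom]

modal = (x=93, y=217, w=282, h=31)
violated soft preferences: 16, 17, 18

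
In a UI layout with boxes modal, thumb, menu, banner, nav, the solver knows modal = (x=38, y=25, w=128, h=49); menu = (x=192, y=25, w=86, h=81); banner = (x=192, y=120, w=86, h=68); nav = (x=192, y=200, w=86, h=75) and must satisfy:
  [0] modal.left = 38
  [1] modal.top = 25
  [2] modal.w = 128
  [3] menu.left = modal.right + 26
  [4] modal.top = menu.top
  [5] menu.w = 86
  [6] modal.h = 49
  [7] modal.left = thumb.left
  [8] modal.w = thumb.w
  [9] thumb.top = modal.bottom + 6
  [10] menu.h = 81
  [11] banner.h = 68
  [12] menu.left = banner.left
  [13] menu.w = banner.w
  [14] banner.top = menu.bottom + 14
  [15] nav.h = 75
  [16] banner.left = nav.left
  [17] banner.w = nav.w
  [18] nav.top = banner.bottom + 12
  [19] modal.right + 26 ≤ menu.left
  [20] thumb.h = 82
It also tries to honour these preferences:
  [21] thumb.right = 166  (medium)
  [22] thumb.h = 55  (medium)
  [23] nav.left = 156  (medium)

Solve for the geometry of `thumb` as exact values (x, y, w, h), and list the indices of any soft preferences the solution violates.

1. thumb.x = 38  [modal.left = thumb.left]
2. thumb.w = 128  [modal.w = thumb.w]
3. thumb.y = 80  [thumb.top = modal.bottom + 6]
4. thumb.h = 82  [thumb.h = 82]

thumb = (x=38, y=80, w=128, h=82)
violated soft preferences: 22, 23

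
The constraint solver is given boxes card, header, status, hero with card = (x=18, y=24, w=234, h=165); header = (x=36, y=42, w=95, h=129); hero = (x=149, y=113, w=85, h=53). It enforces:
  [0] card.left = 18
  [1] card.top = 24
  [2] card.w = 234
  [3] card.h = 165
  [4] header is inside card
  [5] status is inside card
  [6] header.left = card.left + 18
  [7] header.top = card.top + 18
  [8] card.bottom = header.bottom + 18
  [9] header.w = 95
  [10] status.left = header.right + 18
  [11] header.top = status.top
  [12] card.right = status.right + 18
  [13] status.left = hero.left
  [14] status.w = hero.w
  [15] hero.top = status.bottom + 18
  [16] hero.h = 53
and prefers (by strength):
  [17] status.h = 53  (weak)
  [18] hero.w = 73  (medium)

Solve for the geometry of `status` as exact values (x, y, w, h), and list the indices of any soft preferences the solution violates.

status = (x=149, y=42, w=85, h=53)
violated soft preferences: 18

1. status.x = 149  [status.left = header.right + 18]
2. status.y = 42  [header.top = status.top]
3. status.w = 85  [card.right = status.right + 18]
4. status.h = 53  [hero.top = status.bottom + 18]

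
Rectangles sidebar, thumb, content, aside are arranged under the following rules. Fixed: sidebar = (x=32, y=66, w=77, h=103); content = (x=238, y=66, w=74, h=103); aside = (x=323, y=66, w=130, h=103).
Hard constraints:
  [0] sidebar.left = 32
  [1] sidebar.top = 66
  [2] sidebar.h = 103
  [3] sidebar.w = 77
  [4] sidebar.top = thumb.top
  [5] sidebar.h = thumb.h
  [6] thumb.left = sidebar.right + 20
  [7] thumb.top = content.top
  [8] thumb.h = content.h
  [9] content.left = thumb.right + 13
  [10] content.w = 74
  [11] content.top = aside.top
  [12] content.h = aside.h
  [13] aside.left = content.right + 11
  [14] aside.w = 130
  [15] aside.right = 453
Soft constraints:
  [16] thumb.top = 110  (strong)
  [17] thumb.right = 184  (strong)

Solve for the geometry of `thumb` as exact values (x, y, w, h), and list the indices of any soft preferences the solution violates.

1. thumb.y = 66  [sidebar.top = thumb.top]
2. thumb.h = 103  [sidebar.h = thumb.h]
3. thumb.x = 129  [thumb.left = sidebar.right + 20]
4. thumb.w = 96  [content.left = thumb.right + 13]

thumb = (x=129, y=66, w=96, h=103)
violated soft preferences: 16, 17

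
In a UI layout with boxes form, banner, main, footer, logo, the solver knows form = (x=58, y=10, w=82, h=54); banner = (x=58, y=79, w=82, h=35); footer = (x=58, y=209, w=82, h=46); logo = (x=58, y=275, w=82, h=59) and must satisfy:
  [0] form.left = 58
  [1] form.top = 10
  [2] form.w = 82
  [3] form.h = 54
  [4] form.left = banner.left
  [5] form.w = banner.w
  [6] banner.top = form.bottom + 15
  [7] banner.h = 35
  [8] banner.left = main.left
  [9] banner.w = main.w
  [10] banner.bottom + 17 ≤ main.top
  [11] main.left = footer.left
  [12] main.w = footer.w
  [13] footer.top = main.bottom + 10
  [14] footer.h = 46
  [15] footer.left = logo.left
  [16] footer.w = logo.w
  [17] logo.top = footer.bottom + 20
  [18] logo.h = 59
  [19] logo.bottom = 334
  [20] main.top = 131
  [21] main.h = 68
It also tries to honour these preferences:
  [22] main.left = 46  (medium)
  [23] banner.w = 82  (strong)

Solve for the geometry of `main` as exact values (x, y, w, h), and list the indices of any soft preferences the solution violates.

main = (x=58, y=131, w=82, h=68)
violated soft preferences: 22

1. main.x = 58  [banner.left = main.left]
2. main.w = 82  [banner.w = main.w]
3. main.y = 131  [main.top = 131]
4. main.h = 68  [main.h = 68]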